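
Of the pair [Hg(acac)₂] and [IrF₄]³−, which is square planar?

For [Hg(acac)₂]: Ligand charges: each acetylacetonate is −1. With an overall charge of 0 the mercury centre must be in the +2 oxidation state. Group 12 minus oxidation state 2 gives a d¹⁰ configuration. A d¹⁰ ion has no crystal-field stabilisation preference between square planar and tetrahedral, so four ligands adopt the sterically favoured tetrahedral geometry. → tetrahedral.
For [IrF₄]³−: Each fluoride is −1; balancing the −3 overall charge requires Ir(I). Group 9 minus oxidation state 1 gives a d⁸ configuration. A 5d d⁸ ion has a large crystal-field splitting; square planar leaves the high-energy d_{x²−y²} orbital empty and maximises CFSE. → square planar.

[IrF₄]³−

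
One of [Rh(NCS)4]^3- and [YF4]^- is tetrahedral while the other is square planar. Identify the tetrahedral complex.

For [Rh(NCS)4]^3-: Each isothiocyanate is −1; balancing the −3 overall charge requires Rh(I). Rh sits in group 9, so the d-electron count is 9 − 1 = 8. A 4d d⁸ ion has a large crystal-field splitting; square planar leaves the high-energy d_{x²−y²} orbital empty and maximises CFSE. → square planar.
For [YF4]^-: Summing ligand charges against the −1 overall charge gives an oxidation state of +3 for yttrium. Group 3 minus oxidation state 3 gives a d⁰ configuration. A d⁰ ion has no crystal-field stabilisation preference between square planar and tetrahedral, so four ligands adopt the sterically favoured tetrahedral geometry. → tetrahedral.

[YF4]^-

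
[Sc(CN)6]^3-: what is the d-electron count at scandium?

d0

Each cyanide is −1; balancing the −3 overall charge requires Sc(III).
Scandium is a group-3 element; Sc(III) is therefore d⁰.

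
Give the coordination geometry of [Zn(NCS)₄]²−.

Ligand charges: each isothiocyanate is −1. With an overall charge of −2 the zinc centre must be in the +2 oxidation state.
Group 12 minus oxidation state 2 gives a d¹⁰ configuration.
With 4 monodentate ligands the coordination number is 4.
A d¹⁰ ion has no crystal-field stabilisation preference between square planar and tetrahedral, so four ligands adopt the sterically favoured tetrahedral geometry.

tetrahedral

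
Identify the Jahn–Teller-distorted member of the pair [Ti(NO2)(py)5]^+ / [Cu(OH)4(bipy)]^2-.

[Ti(NO2)(py)5]^+: Summing ligand charges against the +1 overall charge gives an oxidation state of +2 for titanium. Ti sits in group 4, so the d-electron count is 4 − 2 = 2. The d² configuration leaves the e_g set evenly filled (or empty) — no strong Jahn–Teller driving force.
[Cu(OH)4(bipy)]^2-: Summing ligand charges against the −2 overall charge gives an oxidation state of +2 for copper. Copper is a group-11 element; Cu(II) is therefore d⁹. The t₂g⁶e_g³ configuration has an unevenly filled e_g set; the Jahn–Teller theorem predicts a tetragonal distortion (typically axial elongation) to lift the degeneracy.

[Cu(OH)4(bipy)]^2-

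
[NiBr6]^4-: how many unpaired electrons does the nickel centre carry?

Summing ligand charges against the −4 overall charge gives an oxidation state of +2 for nickel.
Nickel is a group-10 element; Ni(II) is therefore d⁸.
In an octahedral field the d⁸ configuration is t₂g⁶e_g² (only one arrangement possible), giving 2 unpaired electrons.

2 unpaired electrons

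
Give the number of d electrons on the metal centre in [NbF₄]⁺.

d0

Each fluoride is −1; balancing the +1 overall charge requires Nb(V).
Niobium is a group-5 element; Nb(V) is therefore d⁰.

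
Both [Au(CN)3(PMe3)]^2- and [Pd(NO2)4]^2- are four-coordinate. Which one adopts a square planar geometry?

For [Au(CN)3(PMe3)]^2-: Ligand charges: each cyanide is −1; trimethylphosphine is neutral. With an overall charge of −2 the gold centre must be in the +1 oxidation state. Au sits in group 11, so the d-electron count is 11 − 1 = 10. A d¹⁰ ion has no crystal-field stabilisation preference between square planar and tetrahedral, so four ligands adopt the sterically favoured tetrahedral geometry. → tetrahedral.
For [Pd(NO2)4]^2-: Summing ligand charges against the −2 overall charge gives an oxidation state of +2 for palladium. Palladium is a group-10 element; Pd(II) is therefore d⁸. A 4d d⁸ ion has a large crystal-field splitting; square planar leaves the high-energy d_{x²−y²} orbital empty and maximises CFSE. → square planar.

[Pd(NO2)4]^2-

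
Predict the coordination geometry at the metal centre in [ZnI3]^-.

trigonal planar

Ligand charges: each iodide is −1. With an overall charge of −1 the zinc centre must be in the +2 oxidation state.
Group 12 minus oxidation state 2 gives a d¹⁰ configuration.
With 3 monodentate ligands the coordination number is 3.
Three ligands around a d¹⁰ centre minimise repulsion in a trigonal-planar arrangement.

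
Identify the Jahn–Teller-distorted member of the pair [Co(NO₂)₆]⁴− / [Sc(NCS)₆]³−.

[Co(NO₂)₆]⁴−

[Co(NO₂)₆]⁴−: Each nitro (N-bound nitrite) is −1; balancing the −4 overall charge requires Co(II). Group 9 minus oxidation state 2 gives a d⁷ configuration. Nitro (N-bound nitrite) is a strong-field ligand (high in the spectrochemical series) for a first-row metal, so the complex is low-spin. The t₂g⁶e_g¹ (low-spin) configuration has an unevenly filled e_g set; the Jahn–Teller theorem predicts a tetragonal distortion (typically axial elongation) to lift the degeneracy.
[Sc(NCS)₆]³−: Ligand charges: each isothiocyanate is −1. With an overall charge of −3 the scandium centre must be in the +3 oxidation state. Scandium is a group-3 element; Sc(III) is therefore d⁰. The d⁰ configuration leaves the e_g set evenly filled (or empty) — no strong Jahn–Teller driving force.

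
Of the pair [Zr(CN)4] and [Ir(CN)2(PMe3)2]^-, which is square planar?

For [Zr(CN)4]: Summing ligand charges against the 0 overall charge gives an oxidation state of +4 for zirconium. Group 4 minus oxidation state 4 gives a d⁰ configuration. A d⁰ ion has no crystal-field stabilisation preference between square planar and tetrahedral, so four ligands adopt the sterically favoured tetrahedral geometry. → tetrahedral.
For [Ir(CN)2(PMe3)2]^-: Each cyanide is −1; trimethylphosphine is neutral; balancing the −1 overall charge requires Ir(I). Iridium is a group-9 element; Ir(I) is therefore d⁸. A 5d d⁸ ion has a large crystal-field splitting; square planar leaves the high-energy d_{x²−y²} orbital empty and maximises CFSE. → square planar.

[Ir(CN)2(PMe3)2]^-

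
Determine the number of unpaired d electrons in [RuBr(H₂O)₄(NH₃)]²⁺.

Each bromide is −1; water is neutral; ammonia is neutral; balancing the +2 overall charge requires Ru(III).
Ru sits in group 8, so the d-electron count is 8 − 3 = 5.
The spin state decides the count: a 4d ion has a large Δₒ and is invariably low-spin.
An octahedral low-spin d⁵ ion is t₂g⁵e_g⁰, giving 1 unpaired electron.

1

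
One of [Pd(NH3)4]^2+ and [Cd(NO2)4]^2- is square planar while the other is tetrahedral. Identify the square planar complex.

[Pd(NH3)4]^2+

For [Pd(NH3)4]^2+: Ammonia is neutral; balancing the +2 overall charge requires Pd(II). Pd sits in group 10, so the d-electron count is 10 − 2 = 8. A 4d d⁸ ion has a large crystal-field splitting; square planar leaves the high-energy d_{x²−y²} orbital empty and maximises CFSE. → square planar.
For [Cd(NO2)4]^2-: Summing ligand charges against the −2 overall charge gives an oxidation state of +2 for cadmium. Cadmium is a group-12 element; Cd(II) is therefore d¹⁰. A d¹⁰ ion has no crystal-field stabilisation preference between square planar and tetrahedral, so four ligands adopt the sterically favoured tetrahedral geometry. → tetrahedral.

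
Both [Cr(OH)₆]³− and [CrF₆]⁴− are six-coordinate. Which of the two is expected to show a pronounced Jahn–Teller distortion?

[CrF₆]⁴−

[Cr(OH)₆]³−: Each hydroxide is −1; balancing the −3 overall charge requires Cr(III). Cr sits in group 6, so the d-electron count is 6 − 3 = 3. The d³ configuration leaves the e_g set evenly filled (or empty) — no strong Jahn–Teller driving force.
[CrF₆]⁴−: Each fluoride is −1; balancing the −4 overall charge requires Cr(II). Group 6 minus oxidation state 2 gives a d⁴ configuration. Fluoride is a weak-field ligand for a first-row metal, so the complex is high-spin. The t₂g³e_g¹ (high-spin) configuration has an unevenly filled e_g set; the Jahn–Teller theorem predicts a tetragonal distortion (typically axial elongation) to lift the degeneracy.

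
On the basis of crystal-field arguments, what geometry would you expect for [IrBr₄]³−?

square planar

Summing ligand charges against the −3 overall charge gives an oxidation state of +1 for iridium.
Ir sits in group 9, so the d-electron count is 9 − 1 = 8.
Coordination number: 4.
A 5d d⁸ ion has a large crystal-field splitting; square planar leaves the high-energy d_{x²−y²} orbital empty and maximises CFSE.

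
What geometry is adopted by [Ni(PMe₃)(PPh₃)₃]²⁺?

Ligand charges: trimethylphosphine is neutral; triphenylphosphine is neutral. With an overall charge of +2 the nickel centre must be in the +2 oxidation state.
Nickel is a group-10 element; Ni(II) is therefore d⁸.
Coordination number: 4.
Trimethylphosphine and triphenylphosphine are strong-field ligands (high in the spectrochemical series).
A 3d d⁸ ion with strong-field ligands gains enough CFSE to favour square planar over tetrahedral.

square planar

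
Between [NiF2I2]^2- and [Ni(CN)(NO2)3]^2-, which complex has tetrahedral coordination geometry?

For [NiF2I2]^2-: Ligand charges: each fluoride is −1; each iodide is −1. With an overall charge of −2 the nickel centre must be in the +2 oxidation state. Ni sits in group 10, so the d-electron count is 10 − 2 = 8. Fluoride and iodide are weak-field ligands. With weak-field ligands the CFSE gain from square planar is small, so a 3d d⁸ ion takes the sterically preferred tetrahedral geometry. → tetrahedral.
For [Ni(CN)(NO2)3]^2-: Ligand charges: each cyanide is −1; each nitro (N-bound nitrite) is −1. With an overall charge of −2 the nickel centre must be in the +2 oxidation state. Group 10 minus oxidation state 2 gives a d⁸ configuration. Cyanide and nitro (N-bound nitrite) are strong-field ligands (high in the spectrochemical series). A 3d d⁸ ion with strong-field ligands gains enough CFSE to favour square planar over tetrahedral. → square planar.

[NiF2I2]^2-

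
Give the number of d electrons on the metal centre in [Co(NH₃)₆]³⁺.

Summing ligand charges against the +3 overall charge gives an oxidation state of +3 for cobalt.
Cobalt is a group-9 element; Co(III) is therefore d⁶.

d6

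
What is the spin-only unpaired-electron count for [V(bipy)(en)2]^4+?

2,2′-bipyridine is neutral; ethylenediamine is neutral; balancing the +4 overall charge requires V(IV).
Vanadium is a group-5 element; V(IV) is therefore d¹.
Counting donor atoms: 1×2,2′-bipyridine (bidentate) → 2 donors; 2×ethylenediamine (bidentate) → 4 donors. Coordination number = 6.
In an octahedral field the d¹ configuration is t₂g¹e_g⁰ (only one arrangement possible), giving 1 unpaired electron.

1 unpaired electron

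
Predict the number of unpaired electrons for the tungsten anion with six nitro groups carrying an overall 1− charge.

Each nitro (N-bound nitrite) is −1; balancing the −1 overall charge requires W(V).
Tungsten is a group-6 element; W(V) is therefore d¹.
In an octahedral field the d¹ configuration is t₂g¹e_g⁰ (only one arrangement possible), giving 1 unpaired electron.

1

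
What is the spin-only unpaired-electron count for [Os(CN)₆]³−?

1 unpaired electron

Each cyanide is −1; balancing the −3 overall charge requires Os(III).
Group 8 minus oxidation state 3 gives a d⁵ configuration.
The spin state decides the count: a 5d ion has a large Δₒ and is invariably low-spin.
An octahedral low-spin d⁵ ion is t₂g⁵e_g⁰, giving 1 unpaired electron.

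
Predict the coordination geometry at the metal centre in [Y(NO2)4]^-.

Each nitro (N-bound nitrite) is −1; balancing the −1 overall charge requires Y(III).
Group 3 minus oxidation state 3 gives a d⁰ configuration.
With 4 monodentate ligands the coordination number is 4.
A d⁰ ion has no crystal-field stabilisation preference between square planar and tetrahedral, so four ligands adopt the sterically favoured tetrahedral geometry.

tetrahedral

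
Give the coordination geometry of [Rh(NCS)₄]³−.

Ligand charges: each isothiocyanate is −1. With an overall charge of −3 the rhodium centre must be in the +1 oxidation state.
Group 9 minus oxidation state 1 gives a d⁸ configuration.
Coordination number: 4.
A 4d d⁸ ion has a large crystal-field splitting; square planar leaves the high-energy d_{x²−y²} orbital empty and maximises CFSE.

square planar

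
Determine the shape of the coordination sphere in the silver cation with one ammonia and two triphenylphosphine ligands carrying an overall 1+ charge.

Summing ligand charges against the +1 overall charge gives an oxidation state of +1 for silver.
Silver is a group-11 element; Ag(I) is therefore d¹⁰.
Coordination number: 3.
Three ligands around a d¹⁰ centre minimise repulsion in a trigonal-planar arrangement.

trigonal planar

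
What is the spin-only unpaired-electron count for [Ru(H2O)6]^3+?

1 unpaired electron

Water is neutral; balancing the +3 overall charge requires Ru(III).
Ru sits in group 8, so the d-electron count is 8 − 3 = 5.
The spin state decides the count: a 4d ion has a large Δₒ and is invariably low-spin.
An octahedral low-spin d⁵ ion is t₂g⁵e_g⁰, giving 1 unpaired electron.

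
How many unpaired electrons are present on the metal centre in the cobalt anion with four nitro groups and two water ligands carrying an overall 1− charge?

Each nitro (N-bound nitrite) is −1; water is neutral; balancing the −1 overall charge requires Co(III).
Co sits in group 9, so the d-electron count is 9 − 3 = 6.
The spin state decides the count: Co(III) has an exceptionally large octahedral splitting and is low-spin with essentially every ligand except fluoride.
An octahedral low-spin d⁶ ion is t₂g⁶e_g⁰, giving 0 unpaired electrons.

0 unpaired electrons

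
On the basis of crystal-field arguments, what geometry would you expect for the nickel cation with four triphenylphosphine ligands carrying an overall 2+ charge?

Summing ligand charges against the +2 overall charge gives an oxidation state of +2 for nickel.
Nickel is a group-10 element; Ni(II) is therefore d⁸.
With 4 monodentate ligands the coordination number is 4.
Triphenylphosphine is a strong-field ligand (high in the spectrochemical series).
A 3d d⁸ ion with strong-field ligands gains enough CFSE to favour square planar over tetrahedral.

square planar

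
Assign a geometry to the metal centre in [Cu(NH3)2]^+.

Ligand charges: ammonia is neutral. With an overall charge of +1 the copper centre must be in the +1 oxidation state.
Group 11 minus oxidation state 1 gives a d¹⁰ configuration.
Coordination number: 2.
A d¹⁰ ion with only two ligands adopts a linear arrangement (sp hybridisation; no CFSE preference).

linear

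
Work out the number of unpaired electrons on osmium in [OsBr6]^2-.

Each bromide is −1; balancing the −2 overall charge requires Os(IV).
Osmium is a group-8 element; Os(IV) is therefore d⁴.
The spin state decides the count: a 5d ion has a large Δₒ and is invariably low-spin.
An octahedral low-spin d⁴ ion is t₂g⁴e_g⁰, giving 2 unpaired electrons.

2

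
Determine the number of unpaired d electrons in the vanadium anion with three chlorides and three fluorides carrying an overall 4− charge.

3 unpaired electrons

Each chloride is −1; each fluoride is −1; balancing the −4 overall charge requires V(II).
Vanadium is a group-5 element; V(II) is therefore d³.
In an octahedral field the d³ configuration is t₂g³e_g⁰ (only one arrangement possible), giving 3 unpaired electrons.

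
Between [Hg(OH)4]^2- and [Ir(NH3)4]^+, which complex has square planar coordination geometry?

[Ir(NH3)4]^+

For [Hg(OH)4]^2-: Summing ligand charges against the −2 overall charge gives an oxidation state of +2 for mercury. Group 12 minus oxidation state 2 gives a d¹⁰ configuration. A d¹⁰ ion has no crystal-field stabilisation preference between square planar and tetrahedral, so four ligands adopt the sterically favoured tetrahedral geometry. → tetrahedral.
For [Ir(NH3)4]^+: Ammonia is neutral; balancing the +1 overall charge requires Ir(I). Ir sits in group 9, so the d-electron count is 9 − 1 = 8. A 5d d⁸ ion has a large crystal-field splitting; square planar leaves the high-energy d_{x²−y²} orbital empty and maximises CFSE. → square planar.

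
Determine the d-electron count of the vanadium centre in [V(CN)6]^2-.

d¹

Each cyanide is −1; balancing the −2 overall charge requires V(IV).
V sits in group 5, so the d-electron count is 5 − 4 = 1.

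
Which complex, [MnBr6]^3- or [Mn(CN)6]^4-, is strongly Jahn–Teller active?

[MnBr6]^3-

[MnBr6]^3-: Ligand charges: each bromide is −1. With an overall charge of −3 the manganese centre must be in the +3 oxidation state. Manganese is a group-7 element; Mn(III) is therefore d⁴. Bromide is a weak-field ligand for a first-row metal, so the complex is high-spin. The t₂g³e_g¹ (high-spin) configuration has an unevenly filled e_g set; the Jahn–Teller theorem predicts a tetragonal distortion (typically axial elongation) to lift the degeneracy.
[Mn(CN)6]^4-: Ligand charges: each cyanide is −1. With an overall charge of −4 the manganese centre must be in the +2 oxidation state. Mn sits in group 7, so the d-electron count is 7 − 2 = 5. Cyanide is a strong-field ligand (high in the spectrochemical series) for a first-row metal, so the complex is low-spin. The d⁵ configuration leaves the e_g set evenly filled (or empty) — no strong Jahn–Teller driving force.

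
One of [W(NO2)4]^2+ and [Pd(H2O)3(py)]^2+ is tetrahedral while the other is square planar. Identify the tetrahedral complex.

[W(NO2)4]^2+

For [W(NO2)4]^2+: Each nitro (N-bound nitrite) is −1; balancing the +2 overall charge requires W(VI). W sits in group 6, so the d-electron count is 6 − 6 = 0. A d⁰ ion has no crystal-field stabilisation preference between square planar and tetrahedral, so four ligands adopt the sterically favoured tetrahedral geometry. → tetrahedral.
For [Pd(H2O)3(py)]^2+: Summing ligand charges against the +2 overall charge gives an oxidation state of +2 for palladium. Pd sits in group 10, so the d-electron count is 10 − 2 = 8. A 4d d⁸ ion has a large crystal-field splitting; square planar leaves the high-energy d_{x²−y²} orbital empty and maximises CFSE. → square planar.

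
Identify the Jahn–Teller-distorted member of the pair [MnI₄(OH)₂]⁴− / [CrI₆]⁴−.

[CrI₆]⁴−

[MnI₄(OH)₂]⁴−: Ligand charges: each iodide is −1; each hydroxide is −1. With an overall charge of −4 the manganese centre must be in the +2 oxidation state. Group 7 minus oxidation state 2 gives a d⁵ configuration. Hydroxide and iodide are weak-field ligands for a first-row metal, so the complex is high-spin. The d⁵ configuration leaves the e_g set evenly filled (or empty) — no strong Jahn–Teller driving force.
[CrI₆]⁴−: Ligand charges: each iodide is −1. With an overall charge of −4 the chromium centre must be in the +2 oxidation state. Cr sits in group 6, so the d-electron count is 6 − 2 = 4. Iodide is a weak-field ligand for a first-row metal, so the complex is high-spin. The t₂g³e_g¹ (high-spin) configuration has an unevenly filled e_g set; the Jahn–Teller theorem predicts a tetragonal distortion (typically axial elongation) to lift the degeneracy.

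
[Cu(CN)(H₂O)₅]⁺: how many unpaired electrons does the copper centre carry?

1 unpaired electron

Summing ligand charges against the +1 overall charge gives an oxidation state of +2 for copper.
Group 11 minus oxidation state 2 gives a d⁹ configuration.
In an octahedral field the d⁹ configuration is t₂g⁶e_g³ (only one arrangement possible), giving 1 unpaired electron.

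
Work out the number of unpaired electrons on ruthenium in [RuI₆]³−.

Summing ligand charges against the −3 overall charge gives an oxidation state of +3 for ruthenium.
Ru sits in group 8, so the d-electron count is 8 − 3 = 5.
The spin state decides the count: a 4d ion has a large Δₒ and is invariably low-spin.
An octahedral low-spin d⁵ ion is t₂g⁵e_g⁰, giving 1 unpaired electron.

1 unpaired electron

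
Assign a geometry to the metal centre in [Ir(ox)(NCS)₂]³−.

Summing ligand charges against the −3 overall charge gives an oxidation state of +1 for iridium.
Iridium is a group-9 element; Ir(I) is therefore d⁸.
Counting donor atoms: 1×oxalate (bidentate) → 2 donors; 2×isothiocyanate (monodentate) → 2 donors. Coordination number = 4.
A 5d d⁸ ion has a large crystal-field splitting; square planar leaves the high-energy d_{x²−y²} orbital empty and maximises CFSE.

square planar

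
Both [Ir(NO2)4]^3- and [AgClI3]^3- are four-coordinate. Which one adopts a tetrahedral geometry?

For [Ir(NO2)4]^3-: Ligand charges: each nitro (N-bound nitrite) is −1. With an overall charge of −3 the iridium centre must be in the +1 oxidation state. Ir sits in group 9, so the d-electron count is 9 − 1 = 8. A 5d d⁸ ion has a large crystal-field splitting; square planar leaves the high-energy d_{x²−y²} orbital empty and maximises CFSE. → square planar.
For [AgClI3]^3-: Summing ligand charges against the −3 overall charge gives an oxidation state of +1 for silver. Ag sits in group 11, so the d-electron count is 11 − 1 = 10. A d¹⁰ ion has no crystal-field stabilisation preference between square planar and tetrahedral, so four ligands adopt the sterically favoured tetrahedral geometry. → tetrahedral.

[AgClI3]^3-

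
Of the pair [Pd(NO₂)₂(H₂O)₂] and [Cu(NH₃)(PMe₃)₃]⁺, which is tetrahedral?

For [Pd(NO₂)₂(H₂O)₂]: Ligand charges: each nitro (N-bound nitrite) is −1; water is neutral. With an overall charge of 0 the palladium centre must be in the +2 oxidation state. Palladium is a group-10 element; Pd(II) is therefore d⁸. A 4d d⁸ ion has a large crystal-field splitting; square planar leaves the high-energy d_{x²−y²} orbital empty and maximises CFSE. → square planar.
For [Cu(NH₃)(PMe₃)₃]⁺: Ligand charges: ammonia is neutral; trimethylphosphine is neutral. With an overall charge of +1 the copper centre must be in the +1 oxidation state. Copper is a group-11 element; Cu(I) is therefore d¹⁰. A d¹⁰ ion has no crystal-field stabilisation preference between square planar and tetrahedral, so four ligands adopt the sterically favoured tetrahedral geometry. → tetrahedral.

[Cu(NH₃)(PMe₃)₃]⁺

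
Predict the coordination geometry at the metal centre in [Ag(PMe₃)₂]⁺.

Trimethylphosphine is neutral; balancing the +1 overall charge requires Ag(I).
Group 11 minus oxidation state 1 gives a d¹⁰ configuration.
Coordination number: 2.
A d¹⁰ ion with only two ligands adopts a linear arrangement (sp hybridisation; no CFSE preference).

linear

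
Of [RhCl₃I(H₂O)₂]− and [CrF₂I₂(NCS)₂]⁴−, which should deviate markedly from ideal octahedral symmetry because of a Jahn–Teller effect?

[CrF₂I₂(NCS)₂]⁴−

[RhCl₃I(H₂O)₂]−: Summing ligand charges against the −1 overall charge gives an oxidation state of +3 for rhodium. Group 9 minus oxidation state 3 gives a d⁶ configuration. A 4d ion has a large Δₒ and is invariably low-spin. The d⁶ configuration leaves the e_g set evenly filled (or empty) — no strong Jahn–Teller driving force.
[CrF₂I₂(NCS)₂]⁴−: Each fluoride is −1; each iodide is −1; each isothiocyanate is −1; balancing the −4 overall charge requires Cr(II). Group 6 minus oxidation state 2 gives a d⁴ configuration. Fluoride, iodide, and isothiocyanate are weak-field ligands for a first-row metal, so the complex is high-spin. The t₂g³e_g¹ (high-spin) configuration has an unevenly filled e_g set; the Jahn–Teller theorem predicts a tetragonal distortion (typically axial elongation) to lift the degeneracy.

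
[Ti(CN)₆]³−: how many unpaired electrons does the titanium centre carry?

Summing ligand charges against the −3 overall charge gives an oxidation state of +3 for titanium.
Ti sits in group 4, so the d-electron count is 4 − 3 = 1.
In an octahedral field the d¹ configuration is t₂g¹e_g⁰ (only one arrangement possible), giving 1 unpaired electron.

1 unpaired electron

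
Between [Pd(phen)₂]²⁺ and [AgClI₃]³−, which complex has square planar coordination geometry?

[Pd(phen)₂]²⁺

For [Pd(phen)₂]²⁺: Ligand charges: 1,10-phenanthroline is neutral. With an overall charge of +2 the palladium centre must be in the +2 oxidation state. Group 10 minus oxidation state 2 gives a d⁸ configuration. A 4d d⁸ ion has a large crystal-field splitting; square planar leaves the high-energy d_{x²−y²} orbital empty and maximises CFSE. → square planar.
For [AgClI₃]³−: Summing ligand charges against the −3 overall charge gives an oxidation state of +1 for silver. Ag sits in group 11, so the d-electron count is 11 − 1 = 10. A d¹⁰ ion has no crystal-field stabilisation preference between square planar and tetrahedral, so four ligands adopt the sterically favoured tetrahedral geometry. → tetrahedral.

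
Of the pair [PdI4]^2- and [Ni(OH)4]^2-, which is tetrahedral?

[Ni(OH)4]^2-

For [PdI4]^2-: Each iodide is −1; balancing the −2 overall charge requires Pd(II). Palladium is a group-10 element; Pd(II) is therefore d⁸. A 4d d⁸ ion has a large crystal-field splitting; square planar leaves the high-energy d_{x²−y²} orbital empty and maximises CFSE. → square planar.
For [Ni(OH)4]^2-: Each hydroxide is −1; balancing the −2 overall charge requires Ni(II). Group 10 minus oxidation state 2 gives a d⁸ configuration. Hydroxide is a weak-field ligand. With weak-field ligands the CFSE gain from square planar is small, so a 3d d⁸ ion takes the sterically preferred tetrahedral geometry. → tetrahedral.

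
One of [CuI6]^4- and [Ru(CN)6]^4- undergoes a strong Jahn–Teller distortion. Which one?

[CuI6]^4-: Ligand charges: each iodide is −1. With an overall charge of −4 the copper centre must be in the +2 oxidation state. Copper is a group-11 element; Cu(II) is therefore d⁹. The t₂g⁶e_g³ configuration has an unevenly filled e_g set; the Jahn–Teller theorem predicts a tetragonal distortion (typically axial elongation) to lift the degeneracy.
[Ru(CN)6]^4-: Each cyanide is −1; balancing the −4 overall charge requires Ru(II). Group 8 minus oxidation state 2 gives a d⁶ configuration. A 4d ion has a large Δₒ and is invariably low-spin. The d⁶ configuration leaves the e_g set evenly filled (or empty) — no strong Jahn–Teller driving force.

[CuI6]^4-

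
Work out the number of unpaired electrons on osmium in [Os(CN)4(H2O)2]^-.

1 unpaired electron

Each cyanide is −1; water is neutral; balancing the −1 overall charge requires Os(III).
Osmium is a group-8 element; Os(III) is therefore d⁵.
The spin state decides the count: a 5d ion has a large Δₒ and is invariably low-spin.
An octahedral low-spin d⁵ ion is t₂g⁵e_g⁰, giving 1 unpaired electron.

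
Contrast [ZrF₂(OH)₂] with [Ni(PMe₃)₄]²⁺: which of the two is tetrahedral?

[ZrF₂(OH)₂]

For [ZrF₂(OH)₂]: Each fluoride is −1; each hydroxide is −1; balancing the 0 overall charge requires Zr(IV). Zirconium is a group-4 element; Zr(IV) is therefore d⁰. A d⁰ ion has no crystal-field stabilisation preference between square planar and tetrahedral, so four ligands adopt the sterically favoured tetrahedral geometry. → tetrahedral.
For [Ni(PMe₃)₄]²⁺: Ligand charges: trimethylphosphine is neutral. With an overall charge of +2 the nickel centre must be in the +2 oxidation state. Nickel is a group-10 element; Ni(II) is therefore d⁸. Trimethylphosphine is a strong-field ligand (high in the spectrochemical series). A 3d d⁸ ion with strong-field ligands gains enough CFSE to favour square planar over tetrahedral. → square planar.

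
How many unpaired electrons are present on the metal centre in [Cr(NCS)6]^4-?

Ligand charges: each isothiocyanate is −1. With an overall charge of −4 the chromium centre must be in the +2 oxidation state.
Chromium is a group-6 element; Cr(II) is therefore d⁴.
The spin state decides the count: Isothiocyanate is a weak-field ligand for a first-row metal, so the complex is high-spin.
An octahedral high-spin d⁴ ion is t₂g³e_g¹, giving 4 unpaired electrons.

4 unpaired electrons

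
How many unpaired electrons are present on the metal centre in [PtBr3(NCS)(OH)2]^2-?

0 unpaired electrons

Summing ligand charges against the −2 overall charge gives an oxidation state of +4 for platinum.
Group 10 minus oxidation state 4 gives a d⁶ configuration.
The spin state decides the count: a 5d ion has a large Δₒ and is invariably low-spin.
An octahedral low-spin d⁶ ion is t₂g⁶e_g⁰, giving 0 unpaired electrons.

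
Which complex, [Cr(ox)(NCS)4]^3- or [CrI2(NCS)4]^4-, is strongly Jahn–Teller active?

[Cr(ox)(NCS)4]^3-: Summing ligand charges against the −3 overall charge gives an oxidation state of +3 for chromium. Chromium is a group-6 element; Cr(III) is therefore d³. The d³ configuration leaves the e_g set evenly filled (or empty) — no strong Jahn–Teller driving force.
[CrI2(NCS)4]^4-: Ligand charges: each iodide is −1; each isothiocyanate is −1. With an overall charge of −4 the chromium centre must be in the +2 oxidation state. Cr sits in group 6, so the d-electron count is 6 − 2 = 4. Iodide and isothiocyanate are weak-field ligands for a first-row metal, so the complex is high-spin. The t₂g³e_g¹ (high-spin) configuration has an unevenly filled e_g set; the Jahn–Teller theorem predicts a tetragonal distortion (typically axial elongation) to lift the degeneracy.

[CrI2(NCS)4]^4-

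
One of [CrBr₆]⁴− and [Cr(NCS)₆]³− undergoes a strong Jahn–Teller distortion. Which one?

[CrBr₆]⁴−

[CrBr₆]⁴−: Summing ligand charges against the −4 overall charge gives an oxidation state of +2 for chromium. Chromium is a group-6 element; Cr(II) is therefore d⁴. Bromide is a weak-field ligand for a first-row metal, so the complex is high-spin. The t₂g³e_g¹ (high-spin) configuration has an unevenly filled e_g set; the Jahn–Teller theorem predicts a tetragonal distortion (typically axial elongation) to lift the degeneracy.
[Cr(NCS)₆]³−: Ligand charges: each isothiocyanate is −1. With an overall charge of −3 the chromium centre must be in the +3 oxidation state. Group 6 minus oxidation state 3 gives a d³ configuration. The d³ configuration leaves the e_g set evenly filled (or empty) — no strong Jahn–Teller driving force.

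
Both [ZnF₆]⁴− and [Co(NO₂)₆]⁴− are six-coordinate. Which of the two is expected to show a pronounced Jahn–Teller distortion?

[Co(NO₂)₆]⁴−

[ZnF₆]⁴−: Each fluoride is −1; balancing the −4 overall charge requires Zn(II). Zinc is a group-12 element; Zn(II) is therefore d¹⁰. The d¹⁰ configuration leaves the e_g set evenly filled (or empty) — no strong Jahn–Teller driving force.
[Co(NO₂)₆]⁴−: Ligand charges: each nitro (N-bound nitrite) is −1. With an overall charge of −4 the cobalt centre must be in the +2 oxidation state. Group 9 minus oxidation state 2 gives a d⁷ configuration. Nitro (N-bound nitrite) is a strong-field ligand (high in the spectrochemical series) for a first-row metal, so the complex is low-spin. The t₂g⁶e_g¹ (low-spin) configuration has an unevenly filled e_g set; the Jahn–Teller theorem predicts a tetragonal distortion (typically axial elongation) to lift the degeneracy.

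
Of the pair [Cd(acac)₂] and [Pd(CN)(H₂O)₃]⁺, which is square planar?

For [Cd(acac)₂]: Summing ligand charges against the 0 overall charge gives an oxidation state of +2 for cadmium. Group 12 minus oxidation state 2 gives a d¹⁰ configuration. A d¹⁰ ion has no crystal-field stabilisation preference between square planar and tetrahedral, so four ligands adopt the sterically favoured tetrahedral geometry. → tetrahedral.
For [Pd(CN)(H₂O)₃]⁺: Summing ligand charges against the +1 overall charge gives an oxidation state of +2 for palladium. Group 10 minus oxidation state 2 gives a d⁸ configuration. A 4d d⁸ ion has a large crystal-field splitting; square planar leaves the high-energy d_{x²−y²} orbital empty and maximises CFSE. → square planar.

[Pd(CN)(H₂O)₃]⁺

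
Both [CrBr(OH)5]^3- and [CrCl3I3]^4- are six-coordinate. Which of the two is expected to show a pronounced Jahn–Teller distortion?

[CrBr(OH)5]^3-: Summing ligand charges against the −3 overall charge gives an oxidation state of +3 for chromium. Cr sits in group 6, so the d-electron count is 6 − 3 = 3. The d³ configuration leaves the e_g set evenly filled (or empty) — no strong Jahn–Teller driving force.
[CrCl3I3]^4-: Each chloride is −1; each iodide is −1; balancing the −4 overall charge requires Cr(II). Cr sits in group 6, so the d-electron count is 6 − 2 = 4. Chloride and iodide are weak-field ligands for a first-row metal, so the complex is high-spin. The t₂g³e_g¹ (high-spin) configuration has an unevenly filled e_g set; the Jahn–Teller theorem predicts a tetragonal distortion (typically axial elongation) to lift the degeneracy.

[CrCl3I3]^4-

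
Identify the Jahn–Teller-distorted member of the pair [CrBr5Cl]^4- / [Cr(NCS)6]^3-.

[CrBr5Cl]^4-: Each bromide is −1; each chloride is −1; balancing the −4 overall charge requires Cr(II). Chromium is a group-6 element; Cr(II) is therefore d⁴. Bromide and chloride are weak-field ligands for a first-row metal, so the complex is high-spin. The t₂g³e_g¹ (high-spin) configuration has an unevenly filled e_g set; the Jahn–Teller theorem predicts a tetragonal distortion (typically axial elongation) to lift the degeneracy.
[Cr(NCS)6]^3-: Each isothiocyanate is −1; balancing the −3 overall charge requires Cr(III). Cr sits in group 6, so the d-electron count is 6 − 3 = 3. The d³ configuration leaves the e_g set evenly filled (or empty) — no strong Jahn–Teller driving force.

[CrBr5Cl]^4-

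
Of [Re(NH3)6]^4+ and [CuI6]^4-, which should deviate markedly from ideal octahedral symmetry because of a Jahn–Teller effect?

[Re(NH3)6]^4+: Summing ligand charges against the +4 overall charge gives an oxidation state of +4 for rhenium. Group 7 minus oxidation state 4 gives a d³ configuration. The d³ configuration leaves the e_g set evenly filled (or empty) — no strong Jahn–Teller driving force.
[CuI6]^4-: Each iodide is −1; balancing the −4 overall charge requires Cu(II). Copper is a group-11 element; Cu(II) is therefore d⁹. The t₂g⁶e_g³ configuration has an unevenly filled e_g set; the Jahn–Teller theorem predicts a tetragonal distortion (typically axial elongation) to lift the degeneracy.

[CuI6]^4-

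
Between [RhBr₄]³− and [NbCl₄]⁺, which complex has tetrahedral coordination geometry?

[NbCl₄]⁺

For [RhBr₄]³−: Summing ligand charges against the −3 overall charge gives an oxidation state of +1 for rhodium. Rhodium is a group-9 element; Rh(I) is therefore d⁸. A 4d d⁸ ion has a large crystal-field splitting; square planar leaves the high-energy d_{x²−y²} orbital empty and maximises CFSE. → square planar.
For [NbCl₄]⁺: Each chloride is −1; balancing the +1 overall charge requires Nb(V). Group 5 minus oxidation state 5 gives a d⁰ configuration. A d⁰ ion has no crystal-field stabilisation preference between square planar and tetrahedral, so four ligands adopt the sterically favoured tetrahedral geometry. → tetrahedral.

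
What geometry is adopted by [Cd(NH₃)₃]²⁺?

Summing ligand charges against the +2 overall charge gives an oxidation state of +2 for cadmium.
Cd sits in group 12, so the d-electron count is 12 − 2 = 10.
Coordination number: 3.
Three ligands around a d¹⁰ centre minimise repulsion in a trigonal-planar arrangement.

trigonal planar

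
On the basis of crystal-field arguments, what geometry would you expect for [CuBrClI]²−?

Summing ligand charges against the −2 overall charge gives an oxidation state of +1 for copper.
Copper is a group-11 element; Cu(I) is therefore d¹⁰.
Coordination number: 3.
Three ligands around a d¹⁰ centre minimise repulsion in a trigonal-planar arrangement.

trigonal planar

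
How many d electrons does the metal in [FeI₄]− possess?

d⁵

Each iodide is −1; balancing the −1 overall charge requires Fe(III).
Iron is a group-8 element; Fe(III) is therefore d⁵.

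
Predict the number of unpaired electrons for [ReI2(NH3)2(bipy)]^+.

Ligand charges: each iodide is −1; ammonia is neutral; 2,2′-bipyridine is neutral. With an overall charge of +1 the rhenium centre must be in the +3 oxidation state.
Rhenium is a group-7 element; Re(III) is therefore d⁴.
Counting donor atoms: 2×iodide (monodentate) → 2 donors; 2×ammonia (monodentate) → 2 donors; 1×2,2′-bipyridine (bidentate) → 2 donors. Coordination number = 6.
The spin state decides the count: a 5d ion has a large Δₒ and is invariably low-spin.
An octahedral low-spin d⁴ ion is t₂g⁴e_g⁰, giving 2 unpaired electrons.

2 unpaired electrons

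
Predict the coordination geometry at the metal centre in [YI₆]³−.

Summing ligand charges against the −3 overall charge gives an oxidation state of +3 for yttrium.
Y sits in group 3, so the d-electron count is 3 − 3 = 0.
Coordination number: 6.
Six donors around a single metal centre give an octahedral coordination sphere.

octahedral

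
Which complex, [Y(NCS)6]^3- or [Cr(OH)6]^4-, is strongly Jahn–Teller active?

[Y(NCS)6]^3-: Ligand charges: each isothiocyanate is −1. With an overall charge of −3 the yttrium centre must be in the +3 oxidation state. Yttrium is a group-3 element; Y(III) is therefore d⁰. The d⁰ configuration leaves the e_g set evenly filled (or empty) — no strong Jahn–Teller driving force.
[Cr(OH)6]^4-: Each hydroxide is −1; balancing the −4 overall charge requires Cr(II). Group 6 minus oxidation state 2 gives a d⁴ configuration. Hydroxide is a weak-field ligand for a first-row metal, so the complex is high-spin. The t₂g³e_g¹ (high-spin) configuration has an unevenly filled e_g set; the Jahn–Teller theorem predicts a tetragonal distortion (typically axial elongation) to lift the degeneracy.

[Cr(OH)6]^4-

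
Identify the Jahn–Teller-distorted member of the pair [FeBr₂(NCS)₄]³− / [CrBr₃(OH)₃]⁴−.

[FeBr₂(NCS)₄]³−: Ligand charges: each bromide is −1; each isothiocyanate is −1. With an overall charge of −3 the iron centre must be in the +3 oxidation state. Iron is a group-8 element; Fe(III) is therefore d⁵. Bromide and isothiocyanate are weak-field ligands for a first-row metal, so the complex is high-spin. The d⁵ configuration leaves the e_g set evenly filled (or empty) — no strong Jahn–Teller driving force.
[CrBr₃(OH)₃]⁴−: Each bromide is −1; each hydroxide is −1; balancing the −4 overall charge requires Cr(II). Group 6 minus oxidation state 2 gives a d⁴ configuration. Bromide and hydroxide are weak-field ligands for a first-row metal, so the complex is high-spin. The t₂g³e_g¹ (high-spin) configuration has an unevenly filled e_g set; the Jahn–Teller theorem predicts a tetragonal distortion (typically axial elongation) to lift the degeneracy.

[CrBr₃(OH)₃]⁴−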